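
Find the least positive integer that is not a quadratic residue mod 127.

(2/127) = +1, so 2 is a residue.
(3/127) = −1, so 3 is the smallest positive non-residue mod 127.

3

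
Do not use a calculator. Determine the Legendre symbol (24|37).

-1

Euler's criterion: (24/37) ≡ 24^18 (mod 37).
24^2 ≡ 21 (mod 37)
24^4 ≡ 34 (mod 37)
24^8 ≡ 9 (mod 37)
24^16 ≡ 7 (mod 37)
24^18 = 24^(16+2) ≡ 36 (mod 37).
Result is 36 ≡ −1, so (24/37) = −1.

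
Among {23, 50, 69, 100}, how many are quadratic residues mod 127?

(23/127) = -1 → non-residue.
(50/127) = +1 → QR.
(69/127) = +1 → QR.
(100/127) = +1 → QR.
Total quadratic residues among the 4: 3.

3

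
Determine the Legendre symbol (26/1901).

-1

Pull out 2: since 1901 ≡ 5 (mod 8), (2/1901) = -1.
Reciprocity: 13 ≡ 1 and 1901 ≡ 1 (mod 4), so (13/1901) = +(1901/13).
Reduce top mod 13: now compute (3/13).
Reciprocity: 3 ≡ 3 and 13 ≡ 1 (mod 4), so (3/13) = +(13/3).
Reduce top mod 3: now compute (1/3).
Reached (1/3) = 1. Collecting the sign flips along the way, the symbol is -1.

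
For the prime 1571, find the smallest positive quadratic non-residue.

(2/1571) = −1, so 2 is the smallest positive non-residue mod 1571.

2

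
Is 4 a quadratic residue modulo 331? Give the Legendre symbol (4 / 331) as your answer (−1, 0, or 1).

1

Pull out 2^2: since 331 ≡ 3 (mod 8), (2/331) = -1, so (2/331)^2 = +1.
Reached (1/331) = 1. Collecting the sign flips along the way, the symbol is +1.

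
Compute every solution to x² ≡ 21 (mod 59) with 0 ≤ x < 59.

Since 59 ≡ 3 (mod 4), a square root of 21 is 21^((59+1)/4) = 21^15 mod 59.
Repeated squaring: 21^2≡28, 21^4≡17, 21^8≡53 (mod 59).
21^15 = 21^(8+4+2+1) ≡ 27 (mod 59).
Check: 27² = 729 ≡ 21 (mod 59). The two roots are 27 and 32.

27, 32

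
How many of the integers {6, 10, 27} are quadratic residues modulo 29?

(6/29) = +1 → QR.
(10/29) = -1 → non-residue.
(27/29) = -1 → non-residue.
Total quadratic residues among the 3: 1.

1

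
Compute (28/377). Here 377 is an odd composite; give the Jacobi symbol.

-1

Pull out 2^2: since 377 ≡ 1 (mod 8), (2/377) = +1, so (2/377)^2 = +1.
Reciprocity: 7 ≡ 3 and 377 ≡ 1 (mod 4), so (7/377) = +(377/7).
Reduce top mod 7: now compute (6/7).
Pull out 2: since 7 ≡ 7 (mod 8), (2/7) = +1.
Reciprocity: 3 ≡ 3 and 7 ≡ 3 (mod 4), so (3/7) = −(7/3).
Reduce top mod 3: now compute (1/3).
Reached (1/3) = 1. Collecting the sign flips along the way, the symbol is -1.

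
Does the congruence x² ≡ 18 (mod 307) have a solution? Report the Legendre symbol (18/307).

Euler's criterion: (18/307) ≡ 18^153 (mod 307).
18^2 ≡ 17 (mod 307)
18^4 ≡ 289 (mod 307)
18^8 ≡ 17 (mod 307)
18^16 ≡ 289 (mod 307)
18^32 ≡ 17 (mod 307)
18^64 ≡ 289 (mod 307)
18^128 ≡ 17 (mod 307)
18^153 = 18^(128+16+8+1) ≡ 306 (mod 307).
Result is 306 ≡ −1, so (18/307) = −1.

-1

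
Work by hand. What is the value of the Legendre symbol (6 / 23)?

Pull out 2: since 23 ≡ 7 (mod 8), (2/23) = +1.
Reciprocity: 3 ≡ 3 and 23 ≡ 3 (mod 4), so (3/23) = −(23/3).
Reduce top mod 3: now compute (2/3).
Pull out 2: since 3 ≡ 3 (mod 8), (2/3) = -1.
Reached (1/3) = 1. Collecting the sign flips along the way, the symbol is +1.

1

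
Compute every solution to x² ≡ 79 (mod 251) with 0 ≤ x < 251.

Since 251 ≡ 3 (mod 4), a square root of 79 is 79^((251+1)/4) = 79^63 mod 251.
Repeated squaring: 79^2≡217, 79^4≡152, 79^8≡12, 79^16≡144, 79^32≡154 (mod 251).
79^63 = 79^(32+16+8+4+2+1) ≡ 189 (mod 251).
Check: 189² = 35721 ≡ 79 (mod 251). The two roots are 62 and 189.

62, 189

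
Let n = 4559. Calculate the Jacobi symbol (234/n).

Pull out 2: since 4559 ≡ 7 (mod 8), (2/4559) = +1.
Reciprocity: 117 ≡ 1 and 4559 ≡ 3 (mod 4), so (117/4559) = +(4559/117).
Reduce top mod 117: now compute (113/117).
Reciprocity: 113 ≡ 1 and 117 ≡ 1 (mod 4), so (113/117) = +(117/113).
Reduce top mod 113: now compute (4/113).
Pull out 2^2: since 113 ≡ 1 (mod 8), (2/113) = +1, so (2/113)^2 = +1.
Reached (1/113) = 1. Collecting the sign flips along the way, the symbol is +1.

1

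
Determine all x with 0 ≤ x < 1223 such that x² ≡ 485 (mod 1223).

Since 1223 ≡ 3 (mod 4), a square root of 485 is 485^((1223+1)/4) = 485^306 mod 1223.
Repeated squaring: 485^2≡409, 485^4≡953, 485^8≡743, 485^16≡476, 485^32≡321, 485^64≡309, 485^128≡87, 485^256≡231 (mod 1223).
485^306 = 485^(256+32+16+2) ≡ 128 (mod 1223).
Check: 128² = 16384 ≡ 485 (mod 1223). The two roots are 128 and 1095.

128, 1095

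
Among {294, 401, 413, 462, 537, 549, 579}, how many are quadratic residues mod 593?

0

(294/593) = -1 → non-residue.
(401/593) = -1 → non-residue.
(413/593) = -1 → non-residue.
(462/593) = -1 → non-residue.
(537/593) = -1 → non-residue.
(549/593) = -1 → non-residue.
(579/593) = -1 → non-residue.
Total quadratic residues among the 7: 0.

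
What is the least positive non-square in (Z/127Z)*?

(2/127) = +1, so 2 is a residue.
(3/127) = −1, so 3 is the smallest positive non-residue mod 127.

3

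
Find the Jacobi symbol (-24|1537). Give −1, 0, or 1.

1

First reduce: -24 ≡ 1513 (mod 1537).
Reciprocity: 1513 ≡ 1 and 1537 ≡ 1 (mod 4), so (1513/1537) = +(1537/1513).
Reduce top mod 1513: now compute (24/1513).
Pull out 2^3: since 1513 ≡ 1 (mod 8), (2/1513) = +1, so (2/1513)^3 = +1.
Reciprocity: 3 ≡ 3 and 1513 ≡ 1 (mod 4), so (3/1513) = +(1513/3).
Reduce top mod 3: now compute (1/3).
Reached (1/3) = 1. Collecting the sign flips along the way, the symbol is +1.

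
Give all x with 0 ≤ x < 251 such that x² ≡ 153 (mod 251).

Since 251 ≡ 3 (mod 4), a square root of 153 is 153^((251+1)/4) = 153^63 mod 251.
Repeated squaring: 153^2≡66, 153^4≡89, 153^8≡140, 153^16≡22, 153^32≡233 (mod 251).
153^63 = 153^(32+16+8+4+2+1) ≡ 135 (mod 251).
Check: 135² = 18225 ≡ 153 (mod 251). The two roots are 116 and 135.

116, 135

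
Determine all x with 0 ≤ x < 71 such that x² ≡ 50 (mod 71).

11, 60

Since 71 ≡ 3 (mod 4), a square root of 50 is 50^((71+1)/4) = 50^18 mod 71.
Repeated squaring: 50^2≡15, 50^4≡12, 50^8≡2, 50^16≡4 (mod 71).
50^18 = 50^(16+2) ≡ 60 (mod 71).
Check: 60² = 3600 ≡ 50 (mod 71). The two roots are 11 and 60.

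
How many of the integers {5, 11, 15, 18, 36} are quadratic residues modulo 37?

2

(5/37) = -1 → non-residue.
(11/37) = +1 → QR.
(15/37) = -1 → non-residue.
(18/37) = -1 → non-residue.
(36/37) = +1 → QR.
Total quadratic residues among the 5: 2.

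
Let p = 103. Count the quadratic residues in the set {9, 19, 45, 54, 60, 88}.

(9/103) = +1 → QR.
(19/103) = +1 → QR.
(45/103) = -1 → non-residue.
(54/103) = -1 → non-residue.
(60/103) = +1 → QR.
(88/103) = -1 → non-residue.
Total quadratic residues among the 6: 3.

3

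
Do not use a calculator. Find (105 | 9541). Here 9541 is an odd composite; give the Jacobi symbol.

0

Reciprocity: 105 ≡ 1 and 9541 ≡ 1 (mod 4), so (105/9541) = +(9541/105).
Reduce top mod 105: now compute (91/105).
Reciprocity: 91 ≡ 3 and 105 ≡ 1 (mod 4), so (91/105) = +(105/91).
Reduce top mod 91: now compute (14/91).
Pull out 2: since 91 ≡ 3 (mod 8), (2/91) = -1.
Reciprocity: 7 ≡ 3 and 91 ≡ 3 (mod 4), so (7/91) = −(91/7).
Reduce top mod 7: now compute (0/7).
Top reduces to 0: gcd > 1, so the symbol is 0.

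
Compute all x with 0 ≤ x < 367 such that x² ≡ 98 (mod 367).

181, 186

Since 367 ≡ 3 (mod 4), a square root of 98 is 98^((367+1)/4) = 98^92 mod 367.
Repeated squaring: 98^2≡62, 98^4≡174, 98^8≡182, 98^16≡94, 98^32≡28, 98^64≡50 (mod 367).
98^92 = 98^(64+16+8+4) ≡ 181 (mod 367).
Check: 181² = 32761 ≡ 98 (mod 367). The two roots are 181 and 186.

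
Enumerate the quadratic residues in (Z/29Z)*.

1, 4, 5, 6, 7, 9, 13, 16, 20, 22, 23, 24, 25, 28

Square k = 1,…,14 (k and 29−k give the same square):
1²=1, 2²=4, 3²=9, 4²=16, 5²=25, 6²≡7, 7²≡20, 8²≡6, 9²≡23, 10²≡13, 11²≡5, 12²≡28, 13²≡24, 14²≡22 (mod 29).
So the quadratic residues mod 29 are {1, 4, 5, 6, 7, 9, 13, 16, 20, 22, 23, 24, 25, 28}.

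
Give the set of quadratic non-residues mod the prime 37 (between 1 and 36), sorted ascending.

2 5 6 8 13 14 15 17 18 19 20 22 23 24 29 31 32 35

Square k = 1,…,18 (k and 37−k give the same square):
1²=1, 2²=4, 3²=9, 4²=16, 5²=25, 6²=36, 7²≡12, 8²≡27, 9²≡7, 10²≡26, 11²≡10, 12²≡33, 13²≡21, 14²≡11, 15²≡3, 16²≡34, 17²≡30, 18²≡28 (mod 37).
The residues are {1, 3, 4, 7, 9, 10, 11, 12, 16, 21, 25, 26, 27, 28, 30, 33, 34, 36}; the non-residues are the remaining 18 nonzero classes.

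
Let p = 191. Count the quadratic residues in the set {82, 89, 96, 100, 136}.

(82/191) = -1 → non-residue.
(89/191) = -1 → non-residue.
(96/191) = +1 → QR.
(100/191) = +1 → QR.
(136/191) = +1 → QR.
Total quadratic residues among the 5: 3.

3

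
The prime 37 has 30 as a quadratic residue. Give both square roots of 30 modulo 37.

37 ≡ 1 (mod 4), so we find a root by search.
Trying successive values, 17² = 289 ≡ 30 (mod 37). The other root is 37 − 17 = 20.

17, 20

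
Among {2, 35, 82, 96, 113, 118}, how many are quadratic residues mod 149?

5

(2/149) = -1 → non-residue.
(35/149) = +1 → QR.
(82/149) = +1 → QR.
(96/149) = +1 → QR.
(113/149) = +1 → QR.
(118/149) = +1 → QR.
Total quadratic residues among the 6: 5.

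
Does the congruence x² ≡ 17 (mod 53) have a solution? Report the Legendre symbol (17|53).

Reciprocity: 17 ≡ 1 and 53 ≡ 1 (mod 4), so (17/53) = +(53/17).
Reduce top mod 17: now compute (2/17).
Pull out 2: since 17 ≡ 1 (mod 8), (2/17) = +1.
Reached (1/17) = 1. Collecting the sign flips along the way, the symbol is +1.

1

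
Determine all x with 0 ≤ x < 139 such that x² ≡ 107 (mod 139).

Since 139 ≡ 3 (mod 4), a square root of 107 is 107^((139+1)/4) = 107^35 mod 139.
Repeated squaring: 107^2≡51, 107^4≡99, 107^8≡71, 107^16≡37, 107^32≡118 (mod 139).
107^35 = 107^(32+2+1) ≡ 78 (mod 139).
Check: 78² = 6084 ≡ 107 (mod 139). The two roots are 61 and 78.

61, 78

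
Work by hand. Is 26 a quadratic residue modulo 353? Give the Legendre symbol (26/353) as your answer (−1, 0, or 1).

-1

Euler's criterion: (26/353) ≡ 26^176 (mod 353).
26^2 ≡ 323 (mod 353)
26^4 ≡ 194 (mod 353)
26^8 ≡ 218 (mod 353)
26^16 ≡ 222 (mod 353)
26^32 ≡ 217 (mod 353)
26^64 ≡ 140 (mod 353)
26^128 ≡ 185 (mod 353)
26^176 = 26^(128+32+16) ≡ 352 (mod 353).
Result is 352 ≡ −1, so (26/353) = −1.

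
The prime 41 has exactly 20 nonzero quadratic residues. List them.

1,2,4,5,8,9,10,16,18,20,21,23,25,31,32,33,36,37,39,40

Square k = 1,…,20 (k and 41−k give the same square):
1²=1, 2²=4, 3²=9, 4²=16, 5²=25, 6²=36, 7²≡8, 8²≡23, 9²≡40, 10²≡18, 11²≡39, 12²≡21, 13²≡5, 14²≡32, 15²≡20, 16²≡10, 17²≡2, 18²≡37, 19²≡33, 20²≡31 (mod 41).
So the quadratic residues mod 41 are {1, 2, 4, 5, 8, 9, 10, 16, 18, 20, 21, 23, 25, 31, 32, 33, 36, 37, 39, 40}.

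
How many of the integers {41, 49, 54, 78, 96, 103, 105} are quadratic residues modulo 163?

(41/163) = +1 → QR.
(49/163) = +1 → QR.
(54/163) = +1 → QR.
(78/163) = -1 → non-residue.
(96/163) = +1 → QR.
(103/163) = -1 → non-residue.
(105/163) = -1 → non-residue.
Total quadratic residues among the 7: 4.

4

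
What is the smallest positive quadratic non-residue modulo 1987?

(2/1987) = −1, so 2 is the smallest positive non-residue mod 1987.

2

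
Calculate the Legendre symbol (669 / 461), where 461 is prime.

Euler's criterion: (669/461) ≡ 208^230 (mod 461).
208^2 ≡ 391 (mod 461)
208^4 ≡ 290 (mod 461)
208^8 ≡ 198 (mod 461)
208^16 ≡ 19 (mod 461)
208^32 ≡ 361 (mod 461)
208^64 ≡ 319 (mod 461)
208^128 ≡ 341 (mod 461)
208^230 = 208^(128+64+32+4+2) ≡ 460 (mod 461).
Result is 460 ≡ −1, so (669/461) = −1.

-1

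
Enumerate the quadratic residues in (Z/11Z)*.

Square k = 1,…,5 (k and 11−k give the same square):
1²=1, 2²=4, 3²=9, 4²≡5, 5²≡3 (mod 11).
So the quadratic residues mod 11 are {1, 3, 4, 5, 9}.

1, 3, 4, 5, 9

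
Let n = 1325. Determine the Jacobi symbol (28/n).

1

Pull out 2^2: since 1325 ≡ 5 (mod 8), (2/1325) = -1, so (2/1325)^2 = +1.
Reciprocity: 7 ≡ 3 and 1325 ≡ 1 (mod 4), so (7/1325) = +(1325/7).
Reduce top mod 7: now compute (2/7).
Pull out 2: since 7 ≡ 7 (mod 8), (2/7) = +1.
Reached (1/7) = 1. Collecting the sign flips along the way, the symbol is +1.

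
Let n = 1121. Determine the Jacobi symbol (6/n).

Pull out 2: since 1121 ≡ 1 (mod 8), (2/1121) = +1.
Reciprocity: 3 ≡ 3 and 1121 ≡ 1 (mod 4), so (3/1121) = +(1121/3).
Reduce top mod 3: now compute (2/3).
Pull out 2: since 3 ≡ 3 (mod 8), (2/3) = -1.
Reached (1/3) = 1. Collecting the sign flips along the way, the symbol is -1.

-1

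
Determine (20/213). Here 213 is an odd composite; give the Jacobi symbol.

Pull out 2^2: since 213 ≡ 5 (mod 8), (2/213) = -1, so (2/213)^2 = +1.
Reciprocity: 5 ≡ 1 and 213 ≡ 1 (mod 4), so (5/213) = +(213/5).
Reduce top mod 5: now compute (3/5).
Reciprocity: 3 ≡ 3 and 5 ≡ 1 (mod 4), so (3/5) = +(5/3).
Reduce top mod 3: now compute (2/3).
Pull out 2: since 3 ≡ 3 (mod 8), (2/3) = -1.
Reached (1/3) = 1. Collecting the sign flips along the way, the symbol is -1.

-1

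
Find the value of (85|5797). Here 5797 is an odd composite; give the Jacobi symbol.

Reciprocity: 85 ≡ 1 and 5797 ≡ 1 (mod 4), so (85/5797) = +(5797/85).
Reduce top mod 85: now compute (17/85).
Reciprocity: 17 ≡ 1 and 85 ≡ 1 (mod 4), so (17/85) = +(85/17).
Reduce top mod 17: now compute (0/17).
Top reduces to 0: gcd > 1, so the symbol is 0.

0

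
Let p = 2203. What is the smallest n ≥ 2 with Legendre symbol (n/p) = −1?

(2/2203) = −1, so 2 is the smallest positive non-residue mod 2203.

2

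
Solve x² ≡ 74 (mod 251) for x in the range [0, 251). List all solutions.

Since 251 ≡ 3 (mod 4), a square root of 74 is 74^((251+1)/4) = 74^63 mod 251.
Repeated squaring: 74^2≡205, 74^4≡108, 74^8≡118, 74^16≡119, 74^32≡105 (mod 251).
74^63 = 74^(32+16+8+4+2+1) ≡ 227 (mod 251).
Check: 227² = 51529 ≡ 74 (mod 251). The two roots are 24 and 227.

24, 227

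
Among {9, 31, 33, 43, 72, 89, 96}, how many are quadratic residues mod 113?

(9/113) = +1 → QR.
(31/113) = +1 → QR.
(33/113) = -1 → non-residue.
(43/113) = -1 → non-residue.
(72/113) = +1 → QR.
(89/113) = -1 → non-residue.
(96/113) = -1 → non-residue.
Total quadratic residues among the 7: 3.

3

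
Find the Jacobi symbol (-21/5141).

First reduce: -21 ≡ 5120 (mod 5141).
Pull out 2^10: since 5141 ≡ 5 (mod 8), (2/5141) = -1, so (2/5141)^10 = +1.
Reciprocity: 5 ≡ 1 and 5141 ≡ 1 (mod 4), so (5/5141) = +(5141/5).
Reduce top mod 5: now compute (1/5).
Reached (1/5) = 1. Collecting the sign flips along the way, the symbol is +1.

1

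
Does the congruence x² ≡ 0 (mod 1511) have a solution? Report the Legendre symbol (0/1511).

0

Top reduces to 0: gcd > 1, so the symbol is 0.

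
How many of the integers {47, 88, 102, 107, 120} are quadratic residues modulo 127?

(47/127) = +1 → QR.
(88/127) = +1 → QR.
(102/127) = -1 → non-residue.
(107/127) = +1 → QR.
(120/127) = +1 → QR.
Total quadratic residues among the 5: 4.

4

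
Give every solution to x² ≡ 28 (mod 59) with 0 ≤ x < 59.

Since 59 ≡ 3 (mod 4), a square root of 28 is 28^((59+1)/4) = 28^15 mod 59.
Repeated squaring: 28^2≡17, 28^4≡53, 28^8≡36 (mod 59).
28^15 = 28^(8+4+2+1) ≡ 21 (mod 59).
Check: 21² = 441 ≡ 28 (mod 59). The two roots are 21 and 38.

21, 38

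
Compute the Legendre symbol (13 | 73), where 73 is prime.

-1

Reciprocity: 13 ≡ 1 and 73 ≡ 1 (mod 4), so (13/73) = +(73/13).
Reduce top mod 13: now compute (8/13).
Pull out 2^3: since 13 ≡ 5 (mod 8), (2/13) = -1, so (2/13)^3 = -1.
Reached (1/13) = 1. Collecting the sign flips along the way, the symbol is -1.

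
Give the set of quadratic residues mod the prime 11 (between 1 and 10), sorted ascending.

1 3 4 5 9

Square k = 1,…,5 (k and 11−k give the same square):
1²=1, 2²=4, 3²=9, 4²≡5, 5²≡3 (mod 11).
So the quadratic residues mod 11 are {1, 3, 4, 5, 9}.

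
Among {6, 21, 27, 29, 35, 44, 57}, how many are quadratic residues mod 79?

(6/79) = -1 → non-residue.
(21/79) = +1 → QR.
(27/79) = -1 → non-residue.
(29/79) = -1 → non-residue.
(35/79) = -1 → non-residue.
(44/79) = +1 → QR.
(57/79) = -1 → non-residue.
Total quadratic residues among the 7: 2.

2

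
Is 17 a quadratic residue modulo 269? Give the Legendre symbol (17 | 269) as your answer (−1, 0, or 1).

Euler's criterion: (17/269) ≡ 17^134 (mod 269).
17^2 ≡ 20 (mod 269)
17^4 ≡ 131 (mod 269)
17^8 ≡ 214 (mod 269)
17^16 ≡ 66 (mod 269)
17^32 ≡ 52 (mod 269)
17^64 ≡ 14 (mod 269)
17^128 ≡ 196 (mod 269)
17^134 = 17^(128+4+2) ≡ 268 (mod 269).
Result is 268 ≡ −1, so (17/269) = −1.

-1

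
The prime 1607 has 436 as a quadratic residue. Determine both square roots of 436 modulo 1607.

Since 1607 ≡ 3 (mod 4), a square root of 436 is 436^((1607+1)/4) = 436^402 mod 1607.
Repeated squaring: 436^2≡470, 436^4≡741, 436^8≡1094, 436^16≡1228, 436^32≡618, 436^64≡1065, 436^128≡1290, 436^256≡855 (mod 1607).
436^402 = 436^(256+128+16+2) ≡ 368 (mod 1607).
Check: 368² = 135424 ≡ 436 (mod 1607). The two roots are 368 and 1239.

368, 1239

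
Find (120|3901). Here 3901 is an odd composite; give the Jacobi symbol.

-1

Pull out 2^3: since 3901 ≡ 5 (mod 8), (2/3901) = -1, so (2/3901)^3 = -1.
Reciprocity: 15 ≡ 3 and 3901 ≡ 1 (mod 4), so (15/3901) = +(3901/15).
Reduce top mod 15: now compute (1/15).
Reached (1/15) = 1. Collecting the sign flips along the way, the symbol is -1.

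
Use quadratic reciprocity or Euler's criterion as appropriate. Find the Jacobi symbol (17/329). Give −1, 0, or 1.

Reciprocity: 17 ≡ 1 and 329 ≡ 1 (mod 4), so (17/329) = +(329/17).
Reduce top mod 17: now compute (6/17).
Pull out 2: since 17 ≡ 1 (mod 8), (2/17) = +1.
Reciprocity: 3 ≡ 3 and 17 ≡ 1 (mod 4), so (3/17) = +(17/3).
Reduce top mod 3: now compute (2/3).
Pull out 2: since 3 ≡ 3 (mod 8), (2/3) = -1.
Reached (1/3) = 1. Collecting the sign flips along the way, the symbol is -1.

-1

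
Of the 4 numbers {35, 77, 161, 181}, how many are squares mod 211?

1

(35/211) = -1 → non-residue.
(77/211) = -1 → non-residue.
(161/211) = +1 → QR.
(181/211) = -1 → non-residue.
Total quadratic residues among the 4: 1.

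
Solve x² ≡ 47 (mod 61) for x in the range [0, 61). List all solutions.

13, 48

61 ≡ 1 (mod 4), so we find a root by search.
Trying successive values, 13² = 169 ≡ 47 (mod 61). The other root is 61 − 13 = 48.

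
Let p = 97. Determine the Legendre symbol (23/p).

-1

Reciprocity: 23 ≡ 3 and 97 ≡ 1 (mod 4), so (23/97) = +(97/23).
Reduce top mod 23: now compute (5/23).
Reciprocity: 5 ≡ 1 and 23 ≡ 3 (mod 4), so (5/23) = +(23/5).
Reduce top mod 5: now compute (3/5).
Reciprocity: 3 ≡ 3 and 5 ≡ 1 (mod 4), so (3/5) = +(5/3).
Reduce top mod 3: now compute (2/3).
Pull out 2: since 3 ≡ 3 (mod 8), (2/3) = -1.
Reached (1/3) = 1. Collecting the sign flips along the way, the symbol is -1.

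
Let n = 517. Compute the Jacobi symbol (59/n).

1

Reciprocity: 59 ≡ 3 and 517 ≡ 1 (mod 4), so (59/517) = +(517/59).
Reduce top mod 59: now compute (45/59).
Reciprocity: 45 ≡ 1 and 59 ≡ 3 (mod 4), so (45/59) = +(59/45).
Reduce top mod 45: now compute (14/45).
Pull out 2: since 45 ≡ 5 (mod 8), (2/45) = -1.
Reciprocity: 7 ≡ 3 and 45 ≡ 1 (mod 4), so (7/45) = +(45/7).
Reduce top mod 7: now compute (3/7).
Reciprocity: 3 ≡ 3 and 7 ≡ 3 (mod 4), so (3/7) = −(7/3).
Reduce top mod 3: now compute (1/3).
Reached (1/3) = 1. Collecting the sign flips along the way, the symbol is +1.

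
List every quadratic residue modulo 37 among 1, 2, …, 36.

1 3 4 7 9 10 11 12 16 21 25 26 27 28 30 33 34 36

Square k = 1,…,18 (k and 37−k give the same square):
1²=1, 2²=4, 3²=9, 4²=16, 5²=25, 6²=36, 7²≡12, 8²≡27, 9²≡7, 10²≡26, 11²≡10, 12²≡33, 13²≡21, 14²≡11, 15²≡3, 16²≡34, 17²≡30, 18²≡28 (mod 37).
So the quadratic residues mod 37 are {1, 3, 4, 7, 9, 10, 11, 12, 16, 21, 25, 26, 27, 28, 30, 33, 34, 36}.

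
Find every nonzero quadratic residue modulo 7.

Square k = 1,…,3 (k and 7−k give the same square):
1²=1, 2²=4, 3²≡2 (mod 7).
So the quadratic residues mod 7 are {1, 2, 4}.

1 2 4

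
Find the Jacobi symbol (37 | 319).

Reciprocity: 37 ≡ 1 and 319 ≡ 3 (mod 4), so (37/319) = +(319/37).
Reduce top mod 37: now compute (23/37).
Reciprocity: 23 ≡ 3 and 37 ≡ 1 (mod 4), so (23/37) = +(37/23).
Reduce top mod 23: now compute (14/23).
Pull out 2: since 23 ≡ 7 (mod 8), (2/23) = +1.
Reciprocity: 7 ≡ 3 and 23 ≡ 3 (mod 4), so (7/23) = −(23/7).
Reduce top mod 7: now compute (2/7).
Pull out 2: since 7 ≡ 7 (mod 8), (2/7) = +1.
Reached (1/7) = 1. Collecting the sign flips along the way, the symbol is -1.

-1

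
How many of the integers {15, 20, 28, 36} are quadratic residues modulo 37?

2

(15/37) = -1 → non-residue.
(20/37) = -1 → non-residue.
(28/37) = +1 → QR.
(36/37) = +1 → QR.
Total quadratic residues among the 4: 2.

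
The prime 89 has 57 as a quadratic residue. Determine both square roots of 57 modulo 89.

89 ≡ 1 (mod 4), so we find a root by search.
Trying successive values, 18² = 324 ≡ 57 (mod 89). The other root is 89 − 18 = 71.

18, 71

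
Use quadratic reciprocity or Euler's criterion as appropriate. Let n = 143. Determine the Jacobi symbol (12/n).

Pull out 2^2: since 143 ≡ 7 (mod 8), (2/143) = +1, so (2/143)^2 = +1.
Reciprocity: 3 ≡ 3 and 143 ≡ 3 (mod 4), so (3/143) = −(143/3).
Reduce top mod 3: now compute (2/3).
Pull out 2: since 3 ≡ 3 (mod 8), (2/3) = -1.
Reached (1/3) = 1. Collecting the sign flips along the way, the symbol is +1.

1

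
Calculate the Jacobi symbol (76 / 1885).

Pull out 2^2: since 1885 ≡ 5 (mod 8), (2/1885) = -1, so (2/1885)^2 = +1.
Reciprocity: 19 ≡ 3 and 1885 ≡ 1 (mod 4), so (19/1885) = +(1885/19).
Reduce top mod 19: now compute (4/19).
Pull out 2^2: since 19 ≡ 3 (mod 8), (2/19) = -1, so (2/19)^2 = +1.
Reached (1/19) = 1. Collecting the sign flips along the way, the symbol is +1.

1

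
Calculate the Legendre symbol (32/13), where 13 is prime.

Euler's criterion: (32/13) ≡ 6^6 (mod 13).
6^2 ≡ 10 (mod 13)
6^4 ≡ 9 (mod 13)
6^6 = 6^(4+2) ≡ 12 (mod 13).
Result is 12 ≡ −1, so (32/13) = −1.

-1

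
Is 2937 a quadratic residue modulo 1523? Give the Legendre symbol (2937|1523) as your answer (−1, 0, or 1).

First reduce: 2937 ≡ 1414 (mod 1523).
Pull out 2: since 1523 ≡ 3 (mod 8), (2/1523) = -1.
Reciprocity: 707 ≡ 3 and 1523 ≡ 3 (mod 4), so (707/1523) = −(1523/707).
Reduce top mod 707: now compute (109/707).
Reciprocity: 109 ≡ 1 and 707 ≡ 3 (mod 4), so (109/707) = +(707/109).
Reduce top mod 109: now compute (53/109).
Reciprocity: 53 ≡ 1 and 109 ≡ 1 (mod 4), so (53/109) = +(109/53).
Reduce top mod 53: now compute (3/53).
Reciprocity: 3 ≡ 3 and 53 ≡ 1 (mod 4), so (3/53) = +(53/3).
Reduce top mod 3: now compute (2/3).
Pull out 2: since 3 ≡ 3 (mod 8), (2/3) = -1.
Reached (1/3) = 1. Collecting the sign flips along the way, the symbol is -1.

-1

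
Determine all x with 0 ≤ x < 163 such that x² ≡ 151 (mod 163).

71, 92

Since 163 ≡ 3 (mod 4), a square root of 151 is 151^((163+1)/4) = 151^41 mod 163.
Repeated squaring: 151^2≡144, 151^4≡35, 151^8≡84, 151^16≡47, 151^32≡90 (mod 163).
151^41 = 151^(32+8+1) ≡ 71 (mod 163).
Check: 71² = 5041 ≡ 151 (mod 163). The two roots are 71 and 92.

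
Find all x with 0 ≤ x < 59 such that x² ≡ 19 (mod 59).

14, 45

Since 59 ≡ 3 (mod 4), a square root of 19 is 19^((59+1)/4) = 19^15 mod 59.
Repeated squaring: 19^2≡7, 19^4≡49, 19^8≡41 (mod 59).
19^15 = 19^(8+4+2+1) ≡ 45 (mod 59).
Check: 45² = 2025 ≡ 19 (mod 59). The two roots are 14 and 45.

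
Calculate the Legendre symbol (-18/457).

First reduce: -18 ≡ 439 (mod 457).
Reciprocity: 439 ≡ 3 and 457 ≡ 1 (mod 4), so (439/457) = +(457/439).
Reduce top mod 439: now compute (18/439).
Pull out 2: since 439 ≡ 7 (mod 8), (2/439) = +1.
Reciprocity: 9 ≡ 1 and 439 ≡ 3 (mod 4), so (9/439) = +(439/9).
Reduce top mod 9: now compute (7/9).
Reciprocity: 7 ≡ 3 and 9 ≡ 1 (mod 4), so (7/9) = +(9/7).
Reduce top mod 7: now compute (2/7).
Pull out 2: since 7 ≡ 7 (mod 8), (2/7) = +1.
Reached (1/7) = 1. Collecting the sign flips along the way, the symbol is +1.

1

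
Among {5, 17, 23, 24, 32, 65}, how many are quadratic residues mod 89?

(5/89) = +1 → QR.
(17/89) = +1 → QR.
(23/89) = -1 → non-residue.
(24/89) = -1 → non-residue.
(32/89) = +1 → QR.
(65/89) = -1 → non-residue.
Total quadratic residues among the 6: 3.

3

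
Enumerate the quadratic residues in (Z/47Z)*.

1, 2, 3, 4, 6, 7, 8, 9, 12, 14, 16, 17, 18, 21, 24, 25, 27, 28, 32, 34, 36, 37, 42

Square k = 1,…,23 (k and 47−k give the same square):
1²=1, 2²=4, 3²=9, 4²=16, 5²=25, 6²=36, 7²≡2, 8²≡17, 9²≡34, 10²≡6, 11²≡27, 12²≡3, 13²≡28, 14²≡8, 15²≡37, 16²≡21, 17²≡7, 18²≡42, 19²≡32, 20²≡24, 21²≡18, 22²≡14, 23²≡12 (mod 47).
So the quadratic residues mod 47 are {1, 2, 3, 4, 6, 7, 8, 9, 12, 14, 16, 17, 18, 21, 24, 25, 27, 28, 32, 34, 36, 37, 42}.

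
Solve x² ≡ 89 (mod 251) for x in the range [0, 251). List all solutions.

66, 185

Since 251 ≡ 3 (mod 4), a square root of 89 is 89^((251+1)/4) = 89^63 mod 251.
Repeated squaring: 89^2≡140, 89^4≡22, 89^8≡233, 89^16≡73, 89^32≡58 (mod 251).
89^63 = 89^(32+16+8+4+2+1) ≡ 66 (mod 251).
Check: 66² = 4356 ≡ 89 (mod 251). The two roots are 66 and 185.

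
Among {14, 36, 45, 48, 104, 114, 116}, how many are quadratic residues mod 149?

(14/149) = -1 → non-residue.
(36/149) = +1 → QR.
(45/149) = +1 → QR.
(48/149) = -1 → non-residue.
(104/149) = +1 → QR.
(114/149) = +1 → QR.
(116/149) = +1 → QR.
Total quadratic residues among the 7: 5.

5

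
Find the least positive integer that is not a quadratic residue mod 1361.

(2/1361) = +1, so 2 is a residue.
(3/1361) = −1, so 3 is the smallest positive non-residue mod 1361.

3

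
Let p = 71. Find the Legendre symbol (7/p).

Euler's criterion: (7/71) ≡ 7^35 (mod 71).
7^2 ≡ 49 (mod 71)
7^4 ≡ 58 (mod 71)
7^8 ≡ 27 (mod 71)
7^16 ≡ 19 (mod 71)
7^32 ≡ 6 (mod 71)
7^35 = 7^(32+2+1) ≡ 70 (mod 71).
Result is 70 ≡ −1, so (7/71) = −1.

-1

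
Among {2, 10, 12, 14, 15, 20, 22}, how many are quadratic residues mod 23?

(2/23) = +1 → QR.
(10/23) = -1 → non-residue.
(12/23) = +1 → QR.
(14/23) = -1 → non-residue.
(15/23) = -1 → non-residue.
(20/23) = -1 → non-residue.
(22/23) = -1 → non-residue.
Total quadratic residues among the 7: 2.

2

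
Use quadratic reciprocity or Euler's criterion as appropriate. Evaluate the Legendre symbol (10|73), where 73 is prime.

Pull out 2: since 73 ≡ 1 (mod 8), (2/73) = +1.
Reciprocity: 5 ≡ 1 and 73 ≡ 1 (mod 4), so (5/73) = +(73/5).
Reduce top mod 5: now compute (3/5).
Reciprocity: 3 ≡ 3 and 5 ≡ 1 (mod 4), so (3/5) = +(5/3).
Reduce top mod 3: now compute (2/3).
Pull out 2: since 3 ≡ 3 (mod 8), (2/3) = -1.
Reached (1/3) = 1. Collecting the sign flips along the way, the symbol is -1.

-1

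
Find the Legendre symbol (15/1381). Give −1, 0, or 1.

Reciprocity: 15 ≡ 3 and 1381 ≡ 1 (mod 4), so (15/1381) = +(1381/15).
Reduce top mod 15: now compute (1/15).
Reached (1/15) = 1. Collecting the sign flips along the way, the symbol is +1.

1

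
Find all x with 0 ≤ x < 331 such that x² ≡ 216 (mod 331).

116, 215

Since 331 ≡ 3 (mod 4), a square root of 216 is 216^((331+1)/4) = 216^83 mod 331.
Repeated squaring: 216^2≡316, 216^4≡225, 216^8≡313, 216^16≡324, 216^32≡49, 216^64≡84 (mod 331).
216^83 = 216^(64+16+2+1) ≡ 215 (mod 331).
Check: 215² = 46225 ≡ 216 (mod 331). The two roots are 116 and 215.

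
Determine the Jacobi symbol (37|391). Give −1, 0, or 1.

Reciprocity: 37 ≡ 1 and 391 ≡ 3 (mod 4), so (37/391) = +(391/37).
Reduce top mod 37: now compute (21/37).
Reciprocity: 21 ≡ 1 and 37 ≡ 1 (mod 4), so (21/37) = +(37/21).
Reduce top mod 21: now compute (16/21).
Pull out 2^4: since 21 ≡ 5 (mod 8), (2/21) = -1, so (2/21)^4 = +1.
Reached (1/21) = 1. Collecting the sign flips along the way, the symbol is +1.

1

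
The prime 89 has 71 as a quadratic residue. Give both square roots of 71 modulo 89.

89 ≡ 1 (mod 4), so we find a root by search.
Trying successive values, 31² = 961 ≡ 71 (mod 89). The other root is 89 − 31 = 58.

31, 58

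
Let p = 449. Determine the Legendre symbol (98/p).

1

Pull out 2: since 449 ≡ 1 (mod 8), (2/449) = +1.
Reciprocity: 49 ≡ 1 and 449 ≡ 1 (mod 4), so (49/449) = +(449/49).
Reduce top mod 49: now compute (8/49).
Pull out 2^3: since 49 ≡ 1 (mod 8), (2/49) = +1, so (2/49)^3 = +1.
Reached (1/49) = 1. Collecting the sign flips along the way, the symbol is +1.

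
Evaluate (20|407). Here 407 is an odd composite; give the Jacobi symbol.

-1

Pull out 2^2: since 407 ≡ 7 (mod 8), (2/407) = +1, so (2/407)^2 = +1.
Reciprocity: 5 ≡ 1 and 407 ≡ 3 (mod 4), so (5/407) = +(407/5).
Reduce top mod 5: now compute (2/5).
Pull out 2: since 5 ≡ 5 (mod 8), (2/5) = -1.
Reached (1/5) = 1. Collecting the sign flips along the way, the symbol is -1.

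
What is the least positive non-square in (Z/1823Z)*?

(2/1823) = +1, so 2 is a residue.
(3/1823) = +1, so 3 is a residue.
(4/1823) = +1, so 4 is a residue.
(5/1823) = −1, so 5 is the smallest positive non-residue mod 1823.

5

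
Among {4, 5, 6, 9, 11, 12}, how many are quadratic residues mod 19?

5

(4/19) = +1 → QR.
(5/19) = +1 → QR.
(6/19) = +1 → QR.
(9/19) = +1 → QR.
(11/19) = +1 → QR.
(12/19) = -1 → non-residue.
Total quadratic residues among the 6: 5.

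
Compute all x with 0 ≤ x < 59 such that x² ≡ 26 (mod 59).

Since 59 ≡ 3 (mod 4), a square root of 26 is 26^((59+1)/4) = 26^15 mod 59.
Repeated squaring: 26^2≡27, 26^4≡21, 26^8≡28 (mod 59).
26^15 = 26^(8+4+2+1) ≡ 12 (mod 59).
Check: 12² = 144 ≡ 26 (mod 59). The two roots are 12 and 47.

12, 47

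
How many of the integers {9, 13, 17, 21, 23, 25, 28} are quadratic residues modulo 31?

(9/31) = +1 → QR.
(13/31) = -1 → non-residue.
(17/31) = -1 → non-residue.
(21/31) = -1 → non-residue.
(23/31) = -1 → non-residue.
(25/31) = +1 → QR.
(28/31) = +1 → QR.
Total quadratic residues among the 7: 3.

3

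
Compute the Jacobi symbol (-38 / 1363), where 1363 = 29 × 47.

First reduce: -38 ≡ 1325 (mod 1363).
Reciprocity: 1325 ≡ 1 and 1363 ≡ 3 (mod 4), so (1325/1363) = +(1363/1325).
Reduce top mod 1325: now compute (38/1325).
Pull out 2: since 1325 ≡ 5 (mod 8), (2/1325) = -1.
Reciprocity: 19 ≡ 3 and 1325 ≡ 1 (mod 4), so (19/1325) = +(1325/19).
Reduce top mod 19: now compute (14/19).
Pull out 2: since 19 ≡ 3 (mod 8), (2/19) = -1.
Reciprocity: 7 ≡ 3 and 19 ≡ 3 (mod 4), so (7/19) = −(19/7).
Reduce top mod 7: now compute (5/7).
Reciprocity: 5 ≡ 1 and 7 ≡ 3 (mod 4), so (5/7) = +(7/5).
Reduce top mod 5: now compute (2/5).
Pull out 2: since 5 ≡ 5 (mod 8), (2/5) = -1.
Reached (1/5) = 1. Collecting the sign flips along the way, the symbol is +1.

1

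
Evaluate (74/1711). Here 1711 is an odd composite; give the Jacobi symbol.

Pull out 2: since 1711 ≡ 7 (mod 8), (2/1711) = +1.
Reciprocity: 37 ≡ 1 and 1711 ≡ 3 (mod 4), so (37/1711) = +(1711/37).
Reduce top mod 37: now compute (9/37).
Reciprocity: 9 ≡ 1 and 37 ≡ 1 (mod 4), so (9/37) = +(37/9).
Reduce top mod 9: now compute (1/9).
Reached (1/9) = 1. Collecting the sign flips along the way, the symbol is +1.

1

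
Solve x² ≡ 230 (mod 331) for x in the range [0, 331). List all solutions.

94, 237

Since 331 ≡ 3 (mod 4), a square root of 230 is 230^((331+1)/4) = 230^83 mod 331.
Repeated squaring: 230^2≡271, 230^4≡290, 230^8≡26, 230^16≡14, 230^32≡196, 230^64≡20 (mod 331).
230^83 = 230^(64+16+2+1) ≡ 94 (mod 331).
Check: 94² = 8836 ≡ 230 (mod 331). The two roots are 94 and 237.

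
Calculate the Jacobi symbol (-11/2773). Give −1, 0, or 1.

First reduce: -11 ≡ 2762 (mod 2773).
Pull out 2: since 2773 ≡ 5 (mod 8), (2/2773) = -1.
Reciprocity: 1381 ≡ 1 and 2773 ≡ 1 (mod 4), so (1381/2773) = +(2773/1381).
Reduce top mod 1381: now compute (11/1381).
Reciprocity: 11 ≡ 3 and 1381 ≡ 1 (mod 4), so (11/1381) = +(1381/11).
Reduce top mod 11: now compute (6/11).
Pull out 2: since 11 ≡ 3 (mod 8), (2/11) = -1.
Reciprocity: 3 ≡ 3 and 11 ≡ 3 (mod 4), so (3/11) = −(11/3).
Reduce top mod 3: now compute (2/3).
Pull out 2: since 3 ≡ 3 (mod 8), (2/3) = -1.
Reached (1/3) = 1. Collecting the sign flips along the way, the symbol is +1.

1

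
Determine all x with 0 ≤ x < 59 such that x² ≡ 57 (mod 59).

23, 36

Since 59 ≡ 3 (mod 4), a square root of 57 is 57^((59+1)/4) = 57^15 mod 59.
Repeated squaring: 57^2≡4, 57^4≡16, 57^8≡20 (mod 59).
57^15 = 57^(8+4+2+1) ≡ 36 (mod 59).
Check: 36² = 1296 ≡ 57 (mod 59). The two roots are 23 and 36.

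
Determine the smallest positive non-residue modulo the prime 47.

5

(2/47) = +1, so 2 is a residue.
(3/47) = +1, so 3 is a residue.
(4/47) = +1, so 4 is a residue.
(5/47) = −1, so 5 is the smallest positive non-residue mod 47.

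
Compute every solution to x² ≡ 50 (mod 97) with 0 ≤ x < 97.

27, 70

97 ≡ 1 (mod 4), so we find a root by search.
Trying successive values, 27² = 729 ≡ 50 (mod 97). The other root is 97 − 27 = 70.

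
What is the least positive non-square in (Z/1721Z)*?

(2/1721) = +1, so 2 is a residue.
(3/1721) = −1, so 3 is the smallest positive non-residue mod 1721.

3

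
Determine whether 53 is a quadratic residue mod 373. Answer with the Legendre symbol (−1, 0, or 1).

-1

Reciprocity: 53 ≡ 1 and 373 ≡ 1 (mod 4), so (53/373) = +(373/53).
Reduce top mod 53: now compute (2/53).
Pull out 2: since 53 ≡ 5 (mod 8), (2/53) = -1.
Reached (1/53) = 1. Collecting the sign flips along the way, the symbol is -1.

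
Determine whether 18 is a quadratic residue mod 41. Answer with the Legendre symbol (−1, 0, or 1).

Pull out 2: since 41 ≡ 1 (mod 8), (2/41) = +1.
Reciprocity: 9 ≡ 1 and 41 ≡ 1 (mod 4), so (9/41) = +(41/9).
Reduce top mod 9: now compute (5/9).
Reciprocity: 5 ≡ 1 and 9 ≡ 1 (mod 4), so (5/9) = +(9/5).
Reduce top mod 5: now compute (4/5).
Pull out 2^2: since 5 ≡ 5 (mod 8), (2/5) = -1, so (2/5)^2 = +1.
Reached (1/5) = 1. Collecting the sign flips along the way, the symbol is +1.

1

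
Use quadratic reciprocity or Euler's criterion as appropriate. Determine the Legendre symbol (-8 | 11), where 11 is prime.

Euler's criterion: (-8/11) ≡ 3^5 (mod 11).
3^2 ≡ 9 (mod 11)
3^4 ≡ 4 (mod 11)
3^5 = 3^(4+1) ≡ 1 (mod 11).
Result is 1, so (-8/11) = 1.

1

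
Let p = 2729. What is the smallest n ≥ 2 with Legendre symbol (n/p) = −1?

3

(2/2729) = +1, so 2 is a residue.
(3/2729) = −1, so 3 is the smallest positive non-residue mod 2729.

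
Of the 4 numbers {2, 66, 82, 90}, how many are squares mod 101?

(2/101) = -1 → non-residue.
(66/101) = -1 → non-residue.
(82/101) = +1 → QR.
(90/101) = -1 → non-residue.
Total quadratic residues among the 4: 1.

1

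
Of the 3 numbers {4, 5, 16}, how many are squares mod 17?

(4/17) = +1 → QR.
(5/17) = -1 → non-residue.
(16/17) = +1 → QR.
Total quadratic residues among the 3: 2.

2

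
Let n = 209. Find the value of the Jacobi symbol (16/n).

Pull out 2^4: since 209 ≡ 1 (mod 8), (2/209) = +1, so (2/209)^4 = +1.
Reached (1/209) = 1. Collecting the sign flips along the way, the symbol is +1.

1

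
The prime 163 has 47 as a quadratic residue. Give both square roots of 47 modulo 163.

Since 163 ≡ 3 (mod 4), a square root of 47 is 47^((163+1)/4) = 47^41 mod 163.
Repeated squaring: 47^2≡90, 47^4≡113, 47^8≡55, 47^16≡91, 47^32≡131 (mod 163).
47^41 = 47^(32+8+1) ≡ 84 (mod 163).
Check: 84² = 7056 ≡ 47 (mod 163). The two roots are 79 and 84.

79, 84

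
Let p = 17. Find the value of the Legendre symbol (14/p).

Pull out 2: since 17 ≡ 1 (mod 8), (2/17) = +1.
Reciprocity: 7 ≡ 3 and 17 ≡ 1 (mod 4), so (7/17) = +(17/7).
Reduce top mod 7: now compute (3/7).
Reciprocity: 3 ≡ 3 and 7 ≡ 3 (mod 4), so (3/7) = −(7/3).
Reduce top mod 3: now compute (1/3).
Reached (1/3) = 1. Collecting the sign flips along the way, the symbol is -1.

-1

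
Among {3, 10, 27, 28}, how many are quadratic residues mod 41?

(3/41) = -1 → non-residue.
(10/41) = +1 → QR.
(27/41) = -1 → non-residue.
(28/41) = -1 → non-residue.
Total quadratic residues among the 4: 1.

1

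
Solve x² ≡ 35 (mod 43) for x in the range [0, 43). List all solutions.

Since 43 ≡ 3 (mod 4), a square root of 35 is 35^((43+1)/4) = 35^11 mod 43.
Repeated squaring: 35^2≡21, 35^4≡11, 35^8≡35 (mod 43).
35^11 = 35^(8+2+1) ≡ 11 (mod 43).
Check: 11² = 121 ≡ 35 (mod 43). The two roots are 11 and 32.

11, 32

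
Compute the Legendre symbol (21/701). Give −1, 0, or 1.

-1

Euler's criterion: (21/701) ≡ 21^350 (mod 701).
21^2 ≡ 441 (mod 701)
21^4 ≡ 304 (mod 701)
21^8 ≡ 585 (mod 701)
21^16 ≡ 137 (mod 701)
21^32 ≡ 543 (mod 701)
21^64 ≡ 429 (mod 701)
21^128 ≡ 379 (mod 701)
21^256 ≡ 637 (mod 701)
21^350 = 21^(256+64+16+8+4+2) ≡ 700 (mod 701).
Result is 700 ≡ −1, so (21/701) = −1.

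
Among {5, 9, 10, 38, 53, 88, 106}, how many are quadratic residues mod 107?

3

(5/107) = -1 → non-residue.
(9/107) = +1 → QR.
(10/107) = +1 → QR.
(38/107) = -1 → non-residue.
(53/107) = +1 → QR.
(88/107) = -1 → non-residue.
(106/107) = -1 → non-residue.
Total quadratic residues among the 7: 3.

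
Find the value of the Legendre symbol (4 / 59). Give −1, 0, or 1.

Euler's criterion: (4/59) ≡ 4^29 (mod 59).
4^2 ≡ 16 (mod 59)
4^4 ≡ 20 (mod 59)
4^8 ≡ 46 (mod 59)
4^16 ≡ 51 (mod 59)
4^29 = 4^(16+8+4+1) ≡ 1 (mod 59).
Result is 1, so (4/59) = 1.

1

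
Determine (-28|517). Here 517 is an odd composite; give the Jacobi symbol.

First reduce: -28 ≡ 489 (mod 517).
Reciprocity: 489 ≡ 1 and 517 ≡ 1 (mod 4), so (489/517) = +(517/489).
Reduce top mod 489: now compute (28/489).
Pull out 2^2: since 489 ≡ 1 (mod 8), (2/489) = +1, so (2/489)^2 = +1.
Reciprocity: 7 ≡ 3 and 489 ≡ 1 (mod 4), so (7/489) = +(489/7).
Reduce top mod 7: now compute (6/7).
Pull out 2: since 7 ≡ 7 (mod 8), (2/7) = +1.
Reciprocity: 3 ≡ 3 and 7 ≡ 3 (mod 4), so (3/7) = −(7/3).
Reduce top mod 3: now compute (1/3).
Reached (1/3) = 1. Collecting the sign flips along the way, the symbol is -1.

-1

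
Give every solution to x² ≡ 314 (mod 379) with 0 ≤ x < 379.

Since 379 ≡ 3 (mod 4), a square root of 314 is 314^((379+1)/4) = 314^95 mod 379.
Repeated squaring: 314^2≡56, 314^4≡104, 314^8≡204, 314^16≡305, 314^32≡170, 314^64≡96 (mod 379).
314^95 = 314^(64+16+8+4+2+1) ≡ 332 (mod 379).
Check: 332² = 110224 ≡ 314 (mod 379). The two roots are 47 and 332.

47, 332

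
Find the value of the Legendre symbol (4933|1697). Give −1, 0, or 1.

First reduce: 4933 ≡ 1539 (mod 1697).
Reciprocity: 1539 ≡ 3 and 1697 ≡ 1 (mod 4), so (1539/1697) = +(1697/1539).
Reduce top mod 1539: now compute (158/1539).
Pull out 2: since 1539 ≡ 3 (mod 8), (2/1539) = -1.
Reciprocity: 79 ≡ 3 and 1539 ≡ 3 (mod 4), so (79/1539) = −(1539/79).
Reduce top mod 79: now compute (38/79).
Pull out 2: since 79 ≡ 7 (mod 8), (2/79) = +1.
Reciprocity: 19 ≡ 3 and 79 ≡ 3 (mod 4), so (19/79) = −(79/19).
Reduce top mod 19: now compute (3/19).
Reciprocity: 3 ≡ 3 and 19 ≡ 3 (mod 4), so (3/19) = −(19/3).
Reduce top mod 3: now compute (1/3).
Reached (1/3) = 1. Collecting the sign flips along the way, the symbol is +1.

1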